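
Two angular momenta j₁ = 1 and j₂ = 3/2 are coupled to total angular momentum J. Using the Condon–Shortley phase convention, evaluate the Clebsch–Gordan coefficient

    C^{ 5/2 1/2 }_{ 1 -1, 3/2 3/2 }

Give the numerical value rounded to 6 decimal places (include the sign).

+√(1/10) = +0.316228

√[6·0!2!3!/6! · 0!2!3!0!3!2!] = √(72/5)
  +(−1)^0/∏(0,0,2,3,0,0)! = 1/12  (running 1/12)
⟨..|..⟩ = √(72/5)·(1/12) = +0.316228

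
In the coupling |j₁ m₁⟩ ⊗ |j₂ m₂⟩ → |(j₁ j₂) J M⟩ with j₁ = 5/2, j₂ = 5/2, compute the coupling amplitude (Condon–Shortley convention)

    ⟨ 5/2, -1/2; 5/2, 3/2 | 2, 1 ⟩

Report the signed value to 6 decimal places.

triangle: 3!*2!*2!/8! = 24/40320
(j±m)!: 2!*3!*4!*1!*3!*1! = 1728
prefactor² = (2J+1)*Δ*N² = 36/7
  k=2: +1/(2!*1!*1!*2!*1!*0!) = 1/4
  k=3: −1/(3!*0!*0!*1!*2!*1!) = -1/12
Σ = 1/6  ⇒  CG² = 36/7*1/6² = 1/7
CG = +√(1/7) = +0.377964

+0.377964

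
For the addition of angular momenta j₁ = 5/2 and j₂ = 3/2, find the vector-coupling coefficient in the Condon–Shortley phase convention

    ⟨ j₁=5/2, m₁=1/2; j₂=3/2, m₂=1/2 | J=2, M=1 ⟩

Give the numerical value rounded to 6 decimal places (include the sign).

-0.545545

j₁+j₂−J=2  J+j₁−j₂=3  J−j₁+j₂=1  j₁+j₂+J+1=7
(j₁±m₁, j₂±m₂, J±M) = (3,2,2,1,3,1)
P² = 12/7
sum k=1..2:
  [1] −1/2 = -1/2
  [2] +1/12 = 1/12
S = -5/12
C² = P²·S² = 25/84 ; C = -0.545545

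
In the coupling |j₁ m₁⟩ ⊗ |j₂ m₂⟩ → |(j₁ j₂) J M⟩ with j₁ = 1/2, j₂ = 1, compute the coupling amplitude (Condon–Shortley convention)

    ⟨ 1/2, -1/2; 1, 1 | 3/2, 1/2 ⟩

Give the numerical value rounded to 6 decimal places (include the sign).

j₁+j₂−J=0  J+j₁−j₂=1  J−j₁+j₂=2  j₁+j₂+J+1=4
(j₁±m₁, j₂±m₂, J±M) = (0,1,2,0,2,1)
P² = 4/3
sum k=0..0:
  [0] +1/2 = 1/2
S = 1/2
C² = P²·S² = 1/3 ; C = +0.577350

+√(1/3) = +0.577350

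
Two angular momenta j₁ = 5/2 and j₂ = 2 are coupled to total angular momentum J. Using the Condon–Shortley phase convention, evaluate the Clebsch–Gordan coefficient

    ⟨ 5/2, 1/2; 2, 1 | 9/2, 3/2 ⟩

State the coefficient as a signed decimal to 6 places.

j₁+j₂−J=0  J+j₁−j₂=5  J−j₁+j₂=4  j₁+j₂+J+1=10
(j₁±m₁, j₂±m₂, J±M) = (3,2,3,1,6,3)
P² = 17280/7
sum k=0..0:
  [0] +1/72 = 1/72
S = 1/72
C² = P²·S² = 10/21 ; C = +0.690066

+√(10/21) = +0.690066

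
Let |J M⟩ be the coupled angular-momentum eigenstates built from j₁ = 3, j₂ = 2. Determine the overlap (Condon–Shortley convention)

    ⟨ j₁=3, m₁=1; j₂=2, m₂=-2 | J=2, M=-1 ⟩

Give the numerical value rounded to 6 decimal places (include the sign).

j₁+j₂−J=3  J+j₁−j₂=3  J−j₁+j₂=1  j₁+j₂+J+1=8
(j₁±m₁, j₂±m₂, J±M) = (4,2,0,4,1,3)
P² = 216/7
sum k=0..0:
  [0] +1/12 = 1/12
S = 1/12
C² = P²·S² = 3/14 ; C = +0.462910

+0.462910  (= +√(3/14))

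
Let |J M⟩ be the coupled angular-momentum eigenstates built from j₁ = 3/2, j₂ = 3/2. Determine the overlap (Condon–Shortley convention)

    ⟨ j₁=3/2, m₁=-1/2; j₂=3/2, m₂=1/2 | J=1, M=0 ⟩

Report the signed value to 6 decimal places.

−√(1/20) = -0.223607

triangle: 2!·1!·1!/5! = 2/120
(j±m)!: 1!·2!·2!·1!·1!·1! = 4
prefactor² = (2J+1)·Δ·N² = 1/5
  k=1: −1/(1!·1!·1!·1!·0!·0!) = -1
  k=2: +1/(2!·0!·0!·0!·1!·1!) = 1/2
Σ = -1/2  ⇒  CG² = 1/5·(-1/2)² = 1/20
CG = −√(1/20) = -0.223607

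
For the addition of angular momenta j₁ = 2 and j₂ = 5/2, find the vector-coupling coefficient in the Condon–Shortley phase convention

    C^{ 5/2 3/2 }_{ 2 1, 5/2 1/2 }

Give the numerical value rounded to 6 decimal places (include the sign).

√[6·2!2!3!/8! · 3!1!3!2!4!1!] = √(216/35)
  +(−1)^0/∏(0,2,1,3,1,0)! = 1/12  (running 1/12)
  +(−1)^1/∏(1,1,0,2,2,1)! = -1/4  (running -1/6)
⟨..|..⟩ = √(216/35)·(-1/6) = -0.414039

−√(6/35) = -0.414039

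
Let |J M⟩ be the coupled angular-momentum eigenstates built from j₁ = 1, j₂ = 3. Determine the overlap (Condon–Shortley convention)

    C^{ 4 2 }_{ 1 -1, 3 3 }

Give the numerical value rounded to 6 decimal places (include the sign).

+√(1/28) = +0.188982

j₁+j₂−J=0  J+j₁−j₂=2  J−j₁+j₂=6  j₁+j₂+J+1=9
(j₁±m₁, j₂±m₂, J±M) = (0,2,6,0,6,2)
P² = 518400/7
sum k=0..0:
  [0] +1/1440 = 1/1440
S = 1/1440
C² = P²·S² = 1/28 ; C = +0.188982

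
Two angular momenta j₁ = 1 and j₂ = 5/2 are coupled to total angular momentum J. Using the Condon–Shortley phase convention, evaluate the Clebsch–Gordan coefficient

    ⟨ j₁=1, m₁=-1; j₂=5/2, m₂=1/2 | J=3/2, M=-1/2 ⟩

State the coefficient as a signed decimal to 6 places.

triangle: 2!·0!·3!/6! = 12/720
(j±m)!: 0!·2!·3!·2!·1!·2! = 48
prefactor² = (2J+1)·Δ·N² = 16/5
  k=2: +1/(2!·0!·0!·1!·0!·2!) = 1/4
Σ = 1/4  ⇒  CG² = 16/5·1/4² = 1/5
CG = +√(1/5) = +0.447214

+√(1/5) = +0.447214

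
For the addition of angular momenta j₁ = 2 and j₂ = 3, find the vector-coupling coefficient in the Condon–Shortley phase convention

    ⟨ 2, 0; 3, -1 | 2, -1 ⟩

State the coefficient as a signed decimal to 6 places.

√[5·3!1!3!/8! · 2!2!2!4!1!3!] = √(36/7)
  +(−1)^1/∏(1,2,1,1,0,2)! = -1/4  (running -1/4)
  +(−1)^2/∏(2,1,0,0,1,3)! = 1/12  (running -1/6)
⟨..|..⟩ = √(36/7)·(-1/6) = -0.377964

-0.377964  (= −√(1/7))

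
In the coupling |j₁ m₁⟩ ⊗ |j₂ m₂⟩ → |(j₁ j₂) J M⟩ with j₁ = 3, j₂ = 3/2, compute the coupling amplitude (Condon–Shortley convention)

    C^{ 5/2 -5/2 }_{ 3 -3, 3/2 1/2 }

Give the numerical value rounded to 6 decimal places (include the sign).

+√(15/28) ≈ +0.731925

triangle: 2!·4!·1!/8! = 48/40320
(j±m)!: 0!·6!·2!·1!·0!·5! = 172800
prefactor² = (2J+1)·Δ·N² = 8640/7
  k=2: +1/(2!·0!·4!·0!·0!·1!) = 1/48
Σ = 1/48  ⇒  CG² = 8640/7·1/48² = 15/28
CG = +√(15/28) = +0.731925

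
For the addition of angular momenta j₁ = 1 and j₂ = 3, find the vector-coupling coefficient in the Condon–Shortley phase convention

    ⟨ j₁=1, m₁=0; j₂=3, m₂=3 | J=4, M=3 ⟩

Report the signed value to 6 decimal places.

√[9·0!2!6!/9! · 1!1!6!0!7!1!] = √(129600)
  +(−1)^0/∏(0,0,1,6,1,0)! = 1/720  (running 1/720)
⟨..|..⟩ = √(129600)·(1/720) = +0.500000

+0.500000  (= +√(1/4))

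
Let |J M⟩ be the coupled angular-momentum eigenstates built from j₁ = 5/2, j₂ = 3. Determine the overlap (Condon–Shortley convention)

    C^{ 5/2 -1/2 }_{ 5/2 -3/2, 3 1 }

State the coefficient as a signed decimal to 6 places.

+0.169031  (= +√(1/35))

j₁+j₂−J=3  J+j₁−j₂=2  J−j₁+j₂=3  j₁+j₂+J+1=9
(j₁±m₁, j₂±m₂, J±M) = (1,4,4,2,2,3)
P² = 576/35
sum k=2..3:
  [2] +1/8 = 1/8
  [3] −1/12 = -1/12
S = 1/24
C² = P²·S² = 1/35 ; C = +0.169031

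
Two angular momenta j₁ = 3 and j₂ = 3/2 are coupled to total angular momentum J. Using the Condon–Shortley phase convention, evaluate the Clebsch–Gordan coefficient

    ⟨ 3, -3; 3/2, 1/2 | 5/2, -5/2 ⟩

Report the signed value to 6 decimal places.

+0.731925  (= +√(15/28))

j₁+j₂−J=2  J+j₁−j₂=4  J−j₁+j₂=1  j₁+j₂+J+1=8
(j₁±m₁, j₂±m₂, J±M) = (0,6,2,1,0,5)
P² = 8640/7
sum k=2..2:
  [2] +1/48 = 1/48
S = 1/48
C² = P²·S² = 15/28 ; C = +0.731925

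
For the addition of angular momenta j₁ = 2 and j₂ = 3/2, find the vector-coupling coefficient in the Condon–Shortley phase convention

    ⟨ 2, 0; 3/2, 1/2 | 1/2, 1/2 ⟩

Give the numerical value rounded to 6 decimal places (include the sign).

j₁+j₂−J=3  J+j₁−j₂=1  J−j₁+j₂=0  j₁+j₂+J+1=5
(j₁±m₁, j₂±m₂, J±M) = (2,2,2,1,1,0)
P² = 4/5
sum k=2..2:
  [2] +1/2 = 1/2
S = 1/2
C² = P²·S² = 1/5 ; C = +0.447214

+0.447214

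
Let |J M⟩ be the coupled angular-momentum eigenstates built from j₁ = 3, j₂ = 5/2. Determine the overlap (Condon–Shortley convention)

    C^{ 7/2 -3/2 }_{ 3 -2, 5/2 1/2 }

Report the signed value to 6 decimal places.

+0.308607  (= +√(2/21))

j₁+j₂−J=2  J+j₁−j₂=4  J−j₁+j₂=3  j₁+j₂+J+1=10
(j₁±m₁, j₂±m₂, J±M) = (1,5,3,2,2,5)
P² = 1536/7
sum k=1..2:
  [1] −1/48 = -1/48
  [2] +1/24 = 1/24
S = 1/48
C² = P²·S² = 2/21 ; C = +0.308607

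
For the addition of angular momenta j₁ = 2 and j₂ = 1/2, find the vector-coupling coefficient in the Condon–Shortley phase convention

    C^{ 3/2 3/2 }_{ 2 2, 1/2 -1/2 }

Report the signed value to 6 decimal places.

triangle: 1!·3!·0!/5! = 6/120
(j±m)!: 4!·0!·0!·1!·3!·0! = 144
prefactor² = (2J+1)·Δ·N² = 144/5
  k=0: +1/(0!·1!·0!·0!·3!·0!) = 1/6
Σ = 1/6  ⇒  CG² = 144/5·1/6² = 4/5
CG = +√(4/5) = +0.894427

+0.894427  (= +√(4/5))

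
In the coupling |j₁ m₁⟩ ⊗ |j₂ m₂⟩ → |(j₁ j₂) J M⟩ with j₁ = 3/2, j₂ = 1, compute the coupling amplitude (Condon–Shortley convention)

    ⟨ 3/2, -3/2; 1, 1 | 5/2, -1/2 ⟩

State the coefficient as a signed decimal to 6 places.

√[6·0!3!2!/6! · 0!3!2!0!2!3!] = √(72/5)
  +(−1)^0/∏(0,0,3,2,0,0)! = 1/12  (running 1/12)
⟨..|..⟩ = √(72/5)·(1/12) = +0.316228

+0.316228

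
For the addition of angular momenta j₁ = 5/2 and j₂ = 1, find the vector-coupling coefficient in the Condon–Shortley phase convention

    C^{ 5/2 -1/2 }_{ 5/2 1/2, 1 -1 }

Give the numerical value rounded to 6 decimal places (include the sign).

triangle: 1!*4!*1!/7! = 24/5040
(j±m)!: 3!*2!*0!*2!*2!*3! = 288
prefactor² = (2J+1)*Δ*N² = 288/35
  k=0: +1/(0!*1!*2!*0!*2!*1!) = 1/4
Σ = 1/4  ⇒  CG² = 288/35*1/4² = 18/35
CG = +√(18/35) = +0.717137

+√(18/35) = +0.717137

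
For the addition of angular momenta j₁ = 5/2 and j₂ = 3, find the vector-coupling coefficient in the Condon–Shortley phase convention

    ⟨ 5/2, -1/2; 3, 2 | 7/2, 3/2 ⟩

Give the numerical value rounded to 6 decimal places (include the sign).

+0.308607

j₁+j₂−J=2  J+j₁−j₂=3  J−j₁+j₂=4  j₁+j₂+J+1=10
(j₁±m₁, j₂±m₂, J±M) = (2,3,5,1,5,2)
P² = 1536/7
sum k=1..2:
  [1] −1/48 = -1/48
  [2] +1/24 = 1/24
S = 1/48
C² = P²·S² = 2/21 ; C = +0.308607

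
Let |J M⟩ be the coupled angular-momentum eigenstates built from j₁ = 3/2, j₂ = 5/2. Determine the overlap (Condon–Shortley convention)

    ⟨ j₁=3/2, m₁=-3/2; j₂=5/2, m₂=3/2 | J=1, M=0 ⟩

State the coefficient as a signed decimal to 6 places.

j₁+j₂−J=3  J+j₁−j₂=0  J−j₁+j₂=2  j₁+j₂+J+1=6
(j₁±m₁, j₂±m₂, J±M) = (0,3,4,1,1,1)
P² = 36/5
sum k=3..3:
  [3] −1/6 = -1/6
S = -1/6
C² = P²·S² = 1/5 ; C = -0.447214

−√(1/5) = -0.447214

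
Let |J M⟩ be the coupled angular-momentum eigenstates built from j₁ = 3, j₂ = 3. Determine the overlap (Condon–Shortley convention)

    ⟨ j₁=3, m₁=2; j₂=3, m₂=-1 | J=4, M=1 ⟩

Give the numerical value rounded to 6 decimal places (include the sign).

√[9·2!4!4!/11! · 5!1!2!4!5!3!] = √(82944/77)
  +(−1)^0/∏(0,2,1,2,3,2)! = 1/48  (running 1/48)
  +(−1)^1/∏(1,1,0,1,4,3)! = -1/144  (running 1/72)
⟨..|..⟩ = √(82944/77)·(1/72) = +0.455842

+0.455842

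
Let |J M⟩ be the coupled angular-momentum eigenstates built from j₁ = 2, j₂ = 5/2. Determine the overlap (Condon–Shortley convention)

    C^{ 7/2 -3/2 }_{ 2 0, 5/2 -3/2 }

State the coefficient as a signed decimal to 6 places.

triangle: 1!·3!·4!/9! = 144/362880
(j±m)!: 2!·2!·1!·4!·2!·5! = 23040
prefactor² = (2J+1)·Δ·N² = 512/7
  k=0: +1/(0!·1!·2!·1!·1!·3!) = 1/12
  k=1: −1/(1!·0!·1!·0!·2!·4!) = -1/48
Σ = 1/16  ⇒  CG² = 512/7·1/16² = 2/7
CG = +√(2/7) = +0.534522

+√(2/7) ≈ +0.534522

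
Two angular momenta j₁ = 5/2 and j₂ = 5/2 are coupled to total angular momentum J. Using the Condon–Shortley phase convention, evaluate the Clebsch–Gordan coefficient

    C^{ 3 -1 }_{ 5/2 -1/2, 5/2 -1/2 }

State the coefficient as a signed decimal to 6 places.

j₁+j₂−J=2  J+j₁−j₂=3  J−j₁+j₂=3  j₁+j₂+J+1=9
(j₁±m₁, j₂±m₂, J±M) = (2,3,2,3,2,4)
P² = 48/5
sum k=0..2:
  [0] +1/24 = 1/24
  [1] −1/4 = -1/4
  [2] +1/24 = 1/24
S = -1/6
C² = P²·S² = 4/15 ; C = -0.516398

-0.516398  (= −√(4/15))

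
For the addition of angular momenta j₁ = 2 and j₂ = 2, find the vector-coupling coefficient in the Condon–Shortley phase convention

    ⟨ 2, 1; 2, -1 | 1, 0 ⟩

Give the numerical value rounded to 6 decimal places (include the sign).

√[3·3!1!1!/6! · 3!1!1!3!1!1!] = √(9/10)
  +(−1)^0/∏(0,3,1,1,0,0)! = 1/6  (running 1/6)
  +(−1)^1/∏(1,2,0,0,1,1)! = -1/2  (running -1/3)
⟨..|..⟩ = √(9/10)·(-1/3) = -0.316228

-0.316228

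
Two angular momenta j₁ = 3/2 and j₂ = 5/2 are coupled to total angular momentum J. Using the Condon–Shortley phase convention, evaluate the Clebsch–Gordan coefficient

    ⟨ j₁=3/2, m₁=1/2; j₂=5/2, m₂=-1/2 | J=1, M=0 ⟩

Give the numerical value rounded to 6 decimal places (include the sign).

j₁+j₂−J=3  J+j₁−j₂=0  J−j₁+j₂=2  j₁+j₂+J+1=6
(j₁±m₁, j₂±m₂, J±M) = (2,1,2,3,1,1)
P² = 6/5
sum k=1..1:
  [1] −1/2 = -1/2
S = -1/2
C² = P²·S² = 3/10 ; C = -0.547723

-0.547723  (= −√(3/10))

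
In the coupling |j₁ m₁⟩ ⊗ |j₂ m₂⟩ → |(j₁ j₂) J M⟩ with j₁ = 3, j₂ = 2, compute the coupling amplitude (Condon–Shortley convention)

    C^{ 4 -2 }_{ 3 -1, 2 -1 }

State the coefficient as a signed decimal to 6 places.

√[9·1!5!3!/10! · 2!4!1!3!2!6!] = √(5184/7)
  +(−1)^0/∏(0,1,4,1,1,2)! = 1/48  (running 1/48)
  +(−1)^1/∏(1,0,3,0,2,3)! = -1/72  (running 1/144)
⟨..|..⟩ = √(5184/7)·(1/144) = +0.188982

+√(1/28) = +0.188982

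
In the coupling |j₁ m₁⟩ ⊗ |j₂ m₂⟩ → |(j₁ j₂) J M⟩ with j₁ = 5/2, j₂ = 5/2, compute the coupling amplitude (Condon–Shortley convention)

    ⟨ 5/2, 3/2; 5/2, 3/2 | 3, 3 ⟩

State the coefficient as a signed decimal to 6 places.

−√(4/9) = -0.666667

triangle: 2!·3!·3!/9! = 72/362880
(j±m)!: 4!·1!·4!·1!·6!·0! = 414720
prefactor² = (2J+1)·Δ·N² = 576
  k=1: −1/(1!·1!·0!·3!·3!·0!) = -1/36
Σ = -1/36  ⇒  CG² = 576·(-1/36)² = 4/9
CG = −√(4/9) = -0.666667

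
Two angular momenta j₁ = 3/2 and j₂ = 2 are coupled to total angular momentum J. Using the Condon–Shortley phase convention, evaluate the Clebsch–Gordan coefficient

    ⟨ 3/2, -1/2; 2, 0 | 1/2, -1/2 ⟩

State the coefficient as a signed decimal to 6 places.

√[2·3!0!1!/5! · 1!2!2!2!0!1!] = √(4/5)
  +(−1)^2/∏(2,1,0,0,0,1)! = 1/2  (running 1/2)
⟨..|..⟩ = √(4/5)·(1/2) = +0.447214

+√(1/5) = +0.447214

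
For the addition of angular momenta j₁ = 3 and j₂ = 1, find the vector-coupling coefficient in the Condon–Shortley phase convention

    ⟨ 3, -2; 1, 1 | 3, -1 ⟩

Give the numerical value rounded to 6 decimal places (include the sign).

−√(5/12) = -0.645497

triangle: 1!·5!·1!/8! = 120/40320
(j±m)!: 1!·5!·2!·0!·2!·4! = 11520
prefactor² = (2J+1)·Δ·N² = 240
  k=1: −1/(1!·0!·4!·1!·1!·0!) = -1/24
Σ = -1/24  ⇒  CG² = 240·(-1/24)² = 5/12
CG = −√(5/12) = -0.645497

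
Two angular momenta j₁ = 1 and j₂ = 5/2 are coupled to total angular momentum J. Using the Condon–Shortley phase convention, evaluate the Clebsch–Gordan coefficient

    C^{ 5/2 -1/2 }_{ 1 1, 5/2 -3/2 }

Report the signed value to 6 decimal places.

+√(16/35) ≈ +0.676123

√[6·1!1!4!/7! · 2!0!1!4!2!3!] = √(576/35)
  +(−1)^0/∏(0,1,0,1,1,3)! = 1/6  (running 1/6)
⟨..|..⟩ = √(576/35)·(1/6) = +0.676123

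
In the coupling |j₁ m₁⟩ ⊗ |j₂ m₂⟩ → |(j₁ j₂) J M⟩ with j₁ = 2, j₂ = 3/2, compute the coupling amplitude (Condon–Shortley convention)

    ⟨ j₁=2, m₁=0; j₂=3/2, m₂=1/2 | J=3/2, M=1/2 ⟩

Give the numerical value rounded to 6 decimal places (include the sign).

triangle: 2!·2!·1!/6! = 4/720
(j±m)!: 2!·2!·2!·1!·2!·1! = 16
prefactor² = (2J+1)·Δ·N² = 16/45
  k=1: −1/(1!·1!·1!·1!·1!·0!) = -1
  k=2: +1/(2!·0!·0!·0!·2!·1!) = 1/4
Σ = -3/4  ⇒  CG² = 16/45·(-3/4)² = 1/5
CG = −√(1/5) = -0.447214

−√(1/5) = -0.447214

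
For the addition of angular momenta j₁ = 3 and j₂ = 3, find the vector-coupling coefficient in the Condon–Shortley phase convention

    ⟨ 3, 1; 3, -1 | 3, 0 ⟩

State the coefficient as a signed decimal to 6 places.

−√(1/6) = -0.408248

j₁+j₂−J=3  J+j₁−j₂=3  J−j₁+j₂=3  j₁+j₂+J+1=10
(j₁±m₁, j₂±m₂, J±M) = (4,2,2,4,3,3)
P² = 864/25
sum k=0..2:
  [0] +1/24 = 1/24
  [1] −1/8 = -1/8
  [2] +1/72 = 1/72
S = -5/72
C² = P²·S² = 1/6 ; C = -0.408248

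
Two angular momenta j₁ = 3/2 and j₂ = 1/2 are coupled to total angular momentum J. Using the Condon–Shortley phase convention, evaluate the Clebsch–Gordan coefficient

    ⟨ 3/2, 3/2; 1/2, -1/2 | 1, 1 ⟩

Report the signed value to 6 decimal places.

triangle: 1!·2!·0!/4! = 2/24
(j±m)!: 3!·0!·0!·1!·2!·0! = 12
prefactor² = (2J+1)·Δ·N² = 3
  k=0: +1/(0!·1!·0!·0!·2!·0!) = 1/2
Σ = 1/2  ⇒  CG² = 3·1/2² = 3/4
CG = +√(3/4) = +0.866025

+0.866025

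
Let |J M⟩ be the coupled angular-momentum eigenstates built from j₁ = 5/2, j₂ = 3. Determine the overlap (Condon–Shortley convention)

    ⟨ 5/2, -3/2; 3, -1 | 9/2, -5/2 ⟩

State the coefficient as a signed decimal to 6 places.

-0.317821

triangle: 1!×4!×5!/11! = 2880/39916800
(j±m)!: 1!×4!×2!×4!×2!×7! = 11612160
prefactor² = (2J+1)×Δ×N² = 92160/11
  k=0: +1/(0!×1!×4!×2!×0!×3!) = 1/288
  k=1: −1/(1!×0!×3!×1!×1!×4!) = -1/144
Σ = -1/288  ⇒  CG² = 92160/11×(-1/288)² = 10/99
CG = −√(10/99) = -0.317821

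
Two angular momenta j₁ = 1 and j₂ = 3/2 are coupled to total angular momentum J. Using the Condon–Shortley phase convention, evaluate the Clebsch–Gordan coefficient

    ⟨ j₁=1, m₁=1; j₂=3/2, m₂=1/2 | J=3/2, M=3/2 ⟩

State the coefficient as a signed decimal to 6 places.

+0.632456  (= +√(2/5))

√[4·1!1!2!/5! · 2!0!2!1!3!0!] = √(8/5)
  +(−1)^0/∏(0,1,0,2,1,0)! = 1/2  (running 1/2)
⟨..|..⟩ = √(8/5)·(1/2) = +0.632456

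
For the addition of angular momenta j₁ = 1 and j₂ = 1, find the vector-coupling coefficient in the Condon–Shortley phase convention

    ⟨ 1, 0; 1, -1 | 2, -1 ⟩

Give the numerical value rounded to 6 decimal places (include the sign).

triangle: 0!×2!×2!/5! = 4/120
(j±m)!: 1!×1!×0!×2!×1!×3! = 12
prefactor² = (2J+1)×Δ×N² = 2
  k=0: +1/(0!×0!×1!×0!×1!×2!) = 1/2
Σ = 1/2  ⇒  CG² = 2×1/2² = 1/2
CG = +√(1/2) = +0.707107

+√(1/2) = +0.707107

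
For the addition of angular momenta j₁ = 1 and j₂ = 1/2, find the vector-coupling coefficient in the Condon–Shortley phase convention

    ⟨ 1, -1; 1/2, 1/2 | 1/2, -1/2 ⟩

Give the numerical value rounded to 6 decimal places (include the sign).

-0.816497  (= −√(2/3))

j₁+j₂−J=1  J+j₁−j₂=1  J−j₁+j₂=0  j₁+j₂+J+1=3
(j₁±m₁, j₂±m₂, J±M) = (0,2,1,0,0,1)
P² = 2/3
sum k=1..1:
  [1] −1/1 = -1
S = -1
C² = P²·S² = 2/3 ; C = -0.816497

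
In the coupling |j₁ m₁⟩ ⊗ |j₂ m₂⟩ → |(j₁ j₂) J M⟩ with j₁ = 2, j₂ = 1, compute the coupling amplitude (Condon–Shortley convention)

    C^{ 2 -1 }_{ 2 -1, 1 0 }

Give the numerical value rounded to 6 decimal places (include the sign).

-0.408248  (= −√(1/6))

triangle: 1!*3!*1!/6! = 6/720
(j±m)!: 1!*3!*1!*1!*1!*3! = 36
prefactor² = (2J+1)*Δ*N² = 3/2
  k=0: +1/(0!*1!*3!*1!*0!*0!) = 1/6
  k=1: −1/(1!*0!*2!*0!*1!*1!) = -1/2
Σ = -1/3  ⇒  CG² = 3/2*(-1/3)² = 1/6
CG = −√(1/6) = -0.408248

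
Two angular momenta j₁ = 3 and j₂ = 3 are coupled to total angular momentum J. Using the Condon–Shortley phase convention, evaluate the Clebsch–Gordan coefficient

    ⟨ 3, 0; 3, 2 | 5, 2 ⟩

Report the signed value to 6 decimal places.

-0.577350

j₁+j₂−J=1  J+j₁−j₂=5  J−j₁+j₂=5  j₁+j₂+J+1=12
(j₁±m₁, j₂±m₂, J±M) = (3,3,5,1,7,3)
P² = 43200
sum k=0..1:
  [0] +1/1440 = 1/1440
  [1] −1/288 = -1/288
S = -1/360
C² = P²·S² = 1/3 ; C = -0.577350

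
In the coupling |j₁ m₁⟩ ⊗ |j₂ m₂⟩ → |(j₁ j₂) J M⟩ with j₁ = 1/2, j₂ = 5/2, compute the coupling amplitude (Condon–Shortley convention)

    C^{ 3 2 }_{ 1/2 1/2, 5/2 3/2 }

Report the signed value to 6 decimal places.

+0.912871

triangle: 0!×1!×5!/7! = 120/5040
(j±m)!: 1!×0!×4!×1!×5!×1! = 2880
prefactor² = (2J+1)×Δ×N² = 480
  k=0: +1/(0!×0!×0!×4!×1!×1!) = 1/24
Σ = 1/24  ⇒  CG² = 480×1/24² = 5/6
CG = +√(5/6) = +0.912871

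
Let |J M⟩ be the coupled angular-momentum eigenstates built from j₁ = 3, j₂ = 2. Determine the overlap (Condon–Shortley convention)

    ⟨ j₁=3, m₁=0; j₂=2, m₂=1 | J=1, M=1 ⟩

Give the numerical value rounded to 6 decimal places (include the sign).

triangle: 4!×2!×0!/7! = 48/5040
(j±m)!: 3!×3!×3!×1!×2!×0! = 432
prefactor² = (2J+1)×Δ×N² = 432/35
  k=3: −1/(3!×1!×0!×0!×2!×0!) = -1/12
Σ = -1/12  ⇒  CG² = 432/35×(-1/12)² = 3/35
CG = −√(3/35) = -0.292770

-0.292770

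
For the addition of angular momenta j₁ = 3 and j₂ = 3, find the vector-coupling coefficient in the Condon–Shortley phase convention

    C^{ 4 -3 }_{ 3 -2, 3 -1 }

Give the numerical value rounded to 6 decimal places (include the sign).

j₁+j₂−J=2  J+j₁−j₂=4  J−j₁+j₂=4  j₁+j₂+J+1=11
(j₁±m₁, j₂±m₂, J±M) = (1,5,2,4,1,7)
P² = 82944/11
sum k=1..2:
  [1] −1/144 = -1/144
  [2] +1/288 = 1/288
S = -1/288
C² = P²·S² = 1/11 ; C = -0.301511

-0.301511  (= −√(1/11))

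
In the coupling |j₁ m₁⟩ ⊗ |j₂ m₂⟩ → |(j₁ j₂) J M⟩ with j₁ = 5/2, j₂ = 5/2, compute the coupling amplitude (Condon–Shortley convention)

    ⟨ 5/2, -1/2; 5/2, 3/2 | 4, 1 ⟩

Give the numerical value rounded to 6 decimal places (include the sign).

√[9·1!4!4!/10! · 2!3!4!1!5!3!] = √(10368/35)
  +(−1)^0/∏(0,1,3,4,1,0)! = 1/144  (running 1/144)
  +(−1)^1/∏(1,0,2,3,2,1)! = -1/24  (running -5/144)
⟨..|..⟩ = √(10368/35)·(-5/144) = -0.597614

−√(5/14) = -0.597614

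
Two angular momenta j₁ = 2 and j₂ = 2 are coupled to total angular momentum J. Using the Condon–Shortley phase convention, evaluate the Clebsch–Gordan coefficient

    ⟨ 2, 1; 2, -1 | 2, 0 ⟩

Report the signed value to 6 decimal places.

+√(1/14) ≈ +0.267261

triangle: 2!*2!*2!/7! = 8/5040
(j±m)!: 3!*1!*1!*3!*2!*2! = 144
prefactor² = (2J+1)*Δ*N² = 8/7
  k=0: +1/(0!*2!*1!*1!*1!*1!) = 1/2
  k=1: −1/(1!*1!*0!*0!*2!*2!) = -1/4
Σ = 1/4  ⇒  CG² = 8/7*1/4² = 1/14
CG = +√(1/14) = +0.267261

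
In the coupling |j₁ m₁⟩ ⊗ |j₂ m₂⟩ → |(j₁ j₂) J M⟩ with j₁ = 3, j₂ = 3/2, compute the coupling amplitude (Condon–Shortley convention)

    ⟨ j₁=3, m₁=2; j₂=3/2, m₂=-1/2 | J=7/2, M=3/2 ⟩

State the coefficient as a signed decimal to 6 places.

+√(3/7) ≈ +0.654654

√[8·1!5!2!/9! · 5!1!1!2!5!2!] = √(6400/21)
  +(−1)^0/∏(0,1,1,1,4,1)! = 1/24  (running 1/24)
  +(−1)^1/∏(1,0,0,0,5,2)! = -1/240  (running 3/80)
⟨..|..⟩ = √(6400/21)·(3/80) = +0.654654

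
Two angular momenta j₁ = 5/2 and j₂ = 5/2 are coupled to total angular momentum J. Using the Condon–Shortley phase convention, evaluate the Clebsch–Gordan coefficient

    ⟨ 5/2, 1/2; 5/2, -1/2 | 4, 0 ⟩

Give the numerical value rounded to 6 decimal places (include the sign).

√[9·1!4!4!/10! · 3!2!2!3!4!4!] = √(20736/175)
  +(−1)^0/∏(0,1,2,2,2,2)! = 1/16  (running 1/16)
  +(−1)^1/∏(1,0,1,1,3,3)! = -1/36  (running 5/144)
⟨..|..⟩ = √(20736/175)·(5/144) = +0.377964

+0.377964  (= +√(1/7))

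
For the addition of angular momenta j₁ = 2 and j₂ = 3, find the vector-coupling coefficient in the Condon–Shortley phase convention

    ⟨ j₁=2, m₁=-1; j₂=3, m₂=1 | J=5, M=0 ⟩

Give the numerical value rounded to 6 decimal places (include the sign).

+0.487950  (= +√(5/21))

j₁+j₂−J=0  J+j₁−j₂=4  J−j₁+j₂=6  j₁+j₂+J+1=11
(j₁±m₁, j₂±m₂, J±M) = (1,3,4,2,5,5)
P² = 138240/7
sum k=0..0:
  [0] +1/288 = 1/288
S = 1/288
C² = P²·S² = 5/21 ; C = +0.487950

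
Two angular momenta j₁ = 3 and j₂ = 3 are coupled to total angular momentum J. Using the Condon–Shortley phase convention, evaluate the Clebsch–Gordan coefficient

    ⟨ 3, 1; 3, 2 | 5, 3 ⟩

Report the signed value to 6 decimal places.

√[11·1!5!5!/12! · 4!2!5!1!8!2!] = √(153600)
  +(−1)^0/∏(0,1,2,5,3,0)! = 1/1440  (running 1/1440)
  +(−1)^1/∏(1,0,1,4,4,1)! = -1/576  (running -1/960)
⟨..|..⟩ = √(153600)·(-1/960) = -0.408248

-0.408248  (= −√(1/6))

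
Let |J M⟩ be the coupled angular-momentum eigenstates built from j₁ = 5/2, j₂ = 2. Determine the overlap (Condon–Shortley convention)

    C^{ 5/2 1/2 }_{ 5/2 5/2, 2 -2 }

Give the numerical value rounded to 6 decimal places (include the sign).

+0.462910  (= +√(3/14))

triangle: 2!×3!×2!/8! = 24/40320
(j±m)!: 5!×0!×0!×4!×3!×2! = 34560
prefactor² = (2J+1)×Δ×N² = 864/7
  k=0: +1/(0!×2!×0!×0!×3!×2!) = 1/24
Σ = 1/24  ⇒  CG² = 864/7×1/24² = 3/14
CG = +√(3/14) = +0.462910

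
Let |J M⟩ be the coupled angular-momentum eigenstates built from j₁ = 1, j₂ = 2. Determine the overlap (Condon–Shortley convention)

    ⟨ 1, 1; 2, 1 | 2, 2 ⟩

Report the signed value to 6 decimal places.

+0.577350

j₁+j₂−J=1  J+j₁−j₂=1  J−j₁+j₂=3  j₁+j₂+J+1=6
(j₁±m₁, j₂±m₂, J±M) = (2,0,3,1,4,0)
P² = 12
sum k=0..0:
  [0] +1/6 = 1/6
S = 1/6
C² = P²·S² = 1/3 ; C = +0.577350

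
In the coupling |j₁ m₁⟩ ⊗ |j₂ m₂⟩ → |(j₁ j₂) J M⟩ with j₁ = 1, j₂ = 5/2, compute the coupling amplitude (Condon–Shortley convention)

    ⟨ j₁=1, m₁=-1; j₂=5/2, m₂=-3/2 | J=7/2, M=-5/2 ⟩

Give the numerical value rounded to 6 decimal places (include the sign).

+0.845154  (= +√(5/7))

j₁+j₂−J=0  J+j₁−j₂=2  J−j₁+j₂=5  j₁+j₂+J+1=8
(j₁±m₁, j₂±m₂, J±M) = (0,2,1,4,1,6)
P² = 11520/7
sum k=0..0:
  [0] +1/48 = 1/48
S = 1/48
C² = P²·S² = 5/7 ; C = +0.845154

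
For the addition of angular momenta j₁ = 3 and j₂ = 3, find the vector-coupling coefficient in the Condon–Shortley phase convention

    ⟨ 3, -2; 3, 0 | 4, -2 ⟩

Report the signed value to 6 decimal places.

j₁+j₂−J=2  J+j₁−j₂=4  J−j₁+j₂=4  j₁+j₂+J+1=11
(j₁±m₁, j₂±m₂, J±M) = (1,5,3,3,2,6)
P² = 124416/77
sum k=1..2:
  [1] −1/96 = -1/96
  [2] +1/72 = 1/72
S = 1/288
C² = P²·S² = 3/154 ; C = +0.139573

+0.139573  (= +√(3/154))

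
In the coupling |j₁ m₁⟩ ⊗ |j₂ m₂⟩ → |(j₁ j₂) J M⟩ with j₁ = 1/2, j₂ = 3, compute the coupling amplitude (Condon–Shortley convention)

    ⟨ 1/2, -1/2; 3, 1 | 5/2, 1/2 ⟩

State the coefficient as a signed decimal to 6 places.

−√(4/7) = -0.755929

j₁+j₂−J=1  J+j₁−j₂=0  J−j₁+j₂=5  j₁+j₂+J+1=7
(j₁±m₁, j₂±m₂, J±M) = (0,1,4,2,3,2)
P² = 576/7
sum k=1..1:
  [1] −1/12 = -1/12
S = -1/12
C² = P²·S² = 4/7 ; C = -0.755929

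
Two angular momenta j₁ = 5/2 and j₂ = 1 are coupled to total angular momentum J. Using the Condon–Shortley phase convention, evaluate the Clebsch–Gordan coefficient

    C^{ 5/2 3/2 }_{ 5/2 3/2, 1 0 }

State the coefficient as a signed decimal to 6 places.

triangle: 1!·4!·1!/7! = 24/5040
(j±m)!: 4!·1!·1!·1!·4!·1! = 576
prefactor² = (2J+1)·Δ·N² = 576/35
  k=0: +1/(0!·1!·1!·1!·3!·0!) = 1/6
  k=1: −1/(1!·0!·0!·0!·4!·1!) = -1/24
Σ = 1/8  ⇒  CG² = 576/35·1/8² = 9/35
CG = +√(9/35) = +0.507093

+√(9/35) ≈ +0.507093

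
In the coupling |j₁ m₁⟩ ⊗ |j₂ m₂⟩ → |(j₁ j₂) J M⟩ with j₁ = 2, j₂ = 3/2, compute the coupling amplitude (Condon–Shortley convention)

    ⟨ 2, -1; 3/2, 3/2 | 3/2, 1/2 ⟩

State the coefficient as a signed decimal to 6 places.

+0.632456

√[4·2!2!1!/6! · 1!3!3!0!2!1!] = √(8/5)
  +(−1)^2/∏(2,0,1,1,1,0)! = 1/2  (running 1/2)
⟨..|..⟩ = √(8/5)·(1/2) = +0.632456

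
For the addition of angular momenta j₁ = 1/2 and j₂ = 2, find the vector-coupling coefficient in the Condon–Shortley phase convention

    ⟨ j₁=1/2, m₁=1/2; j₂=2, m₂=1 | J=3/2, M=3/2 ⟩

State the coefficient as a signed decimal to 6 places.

√[4·1!0!3!/5! · 1!0!3!1!3!0!] = √(36/5)
  +(−1)^0/∏(0,1,0,3,0,0)! = 1/6  (running 1/6)
⟨..|..⟩ = √(36/5)·(1/6) = +0.447214

+0.447214  (= +√(1/5))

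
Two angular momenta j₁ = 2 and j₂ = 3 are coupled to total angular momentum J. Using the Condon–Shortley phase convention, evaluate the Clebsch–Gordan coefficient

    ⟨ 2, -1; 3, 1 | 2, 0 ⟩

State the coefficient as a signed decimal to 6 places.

triangle: 3!*1!*3!/8! = 36/40320
(j±m)!: 1!*3!*4!*2!*2!*2! = 1152
prefactor² = (2J+1)*Δ*N² = 36/7
  k=2: +1/(2!*1!*1!*2!*0!*1!) = 1/4
  k=3: −1/(3!*0!*0!*1!*1!*2!) = -1/12
Σ = 1/6  ⇒  CG² = 36/7*1/6² = 1/7
CG = +√(1/7) = +0.377964

+0.377964  (= +√(1/7))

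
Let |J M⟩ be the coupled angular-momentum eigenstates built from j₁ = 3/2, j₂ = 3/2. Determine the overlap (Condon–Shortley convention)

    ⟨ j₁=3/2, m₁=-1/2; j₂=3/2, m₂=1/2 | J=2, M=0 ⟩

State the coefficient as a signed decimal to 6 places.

-0.500000  (= −√(1/4))

j₁+j₂−J=1  J+j₁−j₂=2  J−j₁+j₂=2  j₁+j₂+J+1=6
(j₁±m₁, j₂±m₂, J±M) = (1,2,2,1,2,2)
P² = 4/9
sum k=0..1:
  [0] +1/4 = 1/4
  [1] −1/1 = -1
S = -3/4
C² = P²·S² = 1/4 ; C = -0.500000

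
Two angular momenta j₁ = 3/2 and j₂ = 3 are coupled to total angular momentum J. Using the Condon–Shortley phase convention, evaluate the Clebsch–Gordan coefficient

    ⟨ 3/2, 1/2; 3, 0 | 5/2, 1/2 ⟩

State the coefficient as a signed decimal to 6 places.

j₁+j₂−J=2  J+j₁−j₂=1  J−j₁+j₂=4  j₁+j₂+J+1=8
(j₁±m₁, j₂±m₂, J±M) = (2,1,3,3,3,2)
P² = 216/35
sum k=0..1:
  [0] +1/12 = 1/12
  [1] −1/4 = -1/4
S = -1/6
C² = P²·S² = 6/35 ; C = -0.414039

−√(6/35) = -0.414039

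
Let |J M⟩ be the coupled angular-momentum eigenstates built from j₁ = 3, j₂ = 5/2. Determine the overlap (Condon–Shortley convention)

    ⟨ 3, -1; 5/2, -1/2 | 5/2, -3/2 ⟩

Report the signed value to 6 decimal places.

+0.169031

triangle: 3!×3!×2!/9! = 72/362880
(j±m)!: 2!×4!×2!×3!×1!×4! = 13824
prefactor² = (2J+1)×Δ×N² = 576/35
  k=1: −1/(1!×2!×3!×1!×0!×1!) = -1/12
  k=2: +1/(2!×1!×2!×0!×1!×2!) = 1/8
Σ = 1/24  ⇒  CG² = 576/35×1/24² = 1/35
CG = +√(1/35) = +0.169031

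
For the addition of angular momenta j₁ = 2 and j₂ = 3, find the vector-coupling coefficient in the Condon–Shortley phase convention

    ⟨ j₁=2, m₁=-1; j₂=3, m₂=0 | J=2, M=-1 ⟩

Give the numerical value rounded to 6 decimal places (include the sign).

triangle: 3!*1!*3!/8! = 36/40320
(j±m)!: 1!*3!*3!*3!*1!*3! = 1296
prefactor² = (2J+1)*Δ*N² = 81/14
  k=2: +1/(2!*1!*1!*1!*0!*2!) = 1/4
  k=3: −1/(3!*0!*0!*0!*1!*3!) = -1/36
Σ = 2/9  ⇒  CG² = 81/14*2/9² = 2/7
CG = +√(2/7) = +0.534522

+√(2/7) ≈ +0.534522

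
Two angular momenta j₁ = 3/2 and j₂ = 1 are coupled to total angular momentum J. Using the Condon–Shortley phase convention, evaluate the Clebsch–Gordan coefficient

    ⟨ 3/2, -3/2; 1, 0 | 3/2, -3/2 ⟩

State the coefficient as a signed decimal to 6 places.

triangle: 1!*2!*1!/5! = 2/120
(j±m)!: 0!*3!*1!*1!*0!*3! = 36
prefactor² = (2J+1)*Δ*N² = 12/5
  k=1: −1/(1!*0!*2!*0!*0!*1!) = -1/2
Σ = -1/2  ⇒  CG² = 12/5*(-1/2)² = 3/5
CG = −√(3/5) = -0.774597

−√(3/5) = -0.774597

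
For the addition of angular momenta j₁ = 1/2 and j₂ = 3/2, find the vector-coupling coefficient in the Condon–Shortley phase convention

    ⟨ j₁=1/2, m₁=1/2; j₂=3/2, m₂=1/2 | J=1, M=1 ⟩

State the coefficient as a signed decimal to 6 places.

+0.500000  (= +√(1/4))

triangle: 1!·0!·2!/4! = 2/24
(j±m)!: 1!·0!·2!·1!·2!·0! = 4
prefactor² = (2J+1)·Δ·N² = 1
  k=0: +1/(0!·1!·0!·2!·0!·0!) = 1/2
Σ = 1/2  ⇒  CG² = 1·1/2² = 1/4
CG = +√(1/4) = +0.500000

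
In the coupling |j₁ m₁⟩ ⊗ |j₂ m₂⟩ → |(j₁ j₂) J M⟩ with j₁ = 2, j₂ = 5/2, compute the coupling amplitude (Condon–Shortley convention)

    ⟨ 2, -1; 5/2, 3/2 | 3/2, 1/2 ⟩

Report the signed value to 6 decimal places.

+√(2/105) ≈ +0.138013

√[4·3!1!2!/7! · 1!3!4!1!2!1!] = √(96/35)
  +(−1)^2/∏(2,1,1,2,0,0)! = 1/4  (running 1/4)
  +(−1)^3/∏(3,0,0,1,1,1)! = -1/6  (running 1/12)
⟨..|..⟩ = √(96/35)·(1/12) = +0.138013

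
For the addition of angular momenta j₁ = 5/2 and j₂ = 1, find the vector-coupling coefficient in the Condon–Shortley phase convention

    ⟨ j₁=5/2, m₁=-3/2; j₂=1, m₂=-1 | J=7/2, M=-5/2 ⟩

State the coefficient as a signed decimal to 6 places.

triangle: 0!×5!×2!/8! = 240/40320
(j±m)!: 1!×4!×0!×2!×1!×6! = 34560
prefactor² = (2J+1)×Δ×N² = 11520/7
  k=0: +1/(0!×0!×4!×0!×1!×2!) = 1/48
Σ = 1/48  ⇒  CG² = 11520/7×1/48² = 5/7
CG = +√(5/7) = +0.845154

+√(5/7) ≈ +0.845154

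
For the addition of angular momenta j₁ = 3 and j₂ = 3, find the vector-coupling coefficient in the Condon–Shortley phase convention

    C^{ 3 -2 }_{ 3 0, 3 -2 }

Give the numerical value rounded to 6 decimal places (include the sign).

−√(1/6) = -0.408248

√[7·3!3!3!/10! · 3!3!1!5!1!5!] = √(216)
  +(−1)^0/∏(0,3,3,1,0,2)! = 1/72  (running 1/72)
  +(−1)^1/∏(1,2,2,0,1,3)! = -1/24  (running -1/36)
⟨..|..⟩ = √(216)·(-1/36) = -0.408248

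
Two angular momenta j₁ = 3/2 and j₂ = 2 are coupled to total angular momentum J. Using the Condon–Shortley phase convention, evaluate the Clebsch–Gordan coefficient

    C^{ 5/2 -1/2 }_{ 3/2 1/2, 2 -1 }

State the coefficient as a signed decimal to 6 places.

+√(5/14) = +0.597614

√[6·1!2!3!/7! · 2!1!1!3!2!3!] = √(72/35)
  +(−1)^0/∏(0,1,1,1,1,2)! = 1/2  (running 1/2)
  +(−1)^1/∏(1,0,0,0,2,3)! = -1/12  (running 5/12)
⟨..|..⟩ = √(72/35)·(5/12) = +0.597614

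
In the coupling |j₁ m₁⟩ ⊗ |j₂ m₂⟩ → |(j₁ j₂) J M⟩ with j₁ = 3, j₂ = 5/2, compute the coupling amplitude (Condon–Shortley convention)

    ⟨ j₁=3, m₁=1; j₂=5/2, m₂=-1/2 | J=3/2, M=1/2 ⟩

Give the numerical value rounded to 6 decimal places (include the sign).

−√(1/105) ≈ -0.097590

√[4·4!2!1!/8! · 4!2!2!3!2!1!] = √(192/35)
  +(−1)^1/∏(1,3,1,1,1,0)! = -1/6  (running -1/6)
  +(−1)^2/∏(2,2,0,0,2,1)! = 1/8  (running -1/24)
⟨..|..⟩ = √(192/35)·(-1/24) = -0.097590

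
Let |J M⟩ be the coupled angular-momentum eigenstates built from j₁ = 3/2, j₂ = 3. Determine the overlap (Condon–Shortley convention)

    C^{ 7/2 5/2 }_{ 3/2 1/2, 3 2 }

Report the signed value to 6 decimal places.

−√(1/7) ≈ -0.377964

triangle: 1!·2!·5!/9! = 240/362880
(j±m)!: 2!·1!·5!·1!·6!·1! = 172800
prefactor² = (2J+1)·Δ·N² = 6400/7
  k=0: +1/(0!·1!·1!·5!·1!·0!) = 1/120
  k=1: −1/(1!·0!·0!·4!·2!·1!) = -1/48
Σ = -1/80  ⇒  CG² = 6400/7·(-1/80)² = 1/7
CG = −√(1/7) = -0.377964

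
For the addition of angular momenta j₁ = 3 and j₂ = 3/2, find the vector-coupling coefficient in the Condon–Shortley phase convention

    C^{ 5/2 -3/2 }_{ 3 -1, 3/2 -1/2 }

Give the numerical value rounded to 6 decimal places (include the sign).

-0.591608  (= −√(7/20))

√[6·2!4!1!/8! · 2!4!1!2!1!4!] = √(576/35)
  +(−1)^0/∏(0,2,4,1,0,0)! = 1/48  (running 1/48)
  +(−1)^1/∏(1,1,3,0,1,1)! = -1/6  (running -7/48)
⟨..|..⟩ = √(576/35)·(-7/48) = -0.591608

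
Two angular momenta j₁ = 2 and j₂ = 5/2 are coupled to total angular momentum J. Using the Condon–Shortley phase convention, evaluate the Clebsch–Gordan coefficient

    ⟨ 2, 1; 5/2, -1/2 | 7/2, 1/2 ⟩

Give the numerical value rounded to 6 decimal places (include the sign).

+0.557773

√[8·1!3!4!/9! · 3!1!2!3!4!3!] = √(1152/35)
  +(−1)^0/∏(0,1,1,2,2,2)! = 1/8  (running 1/8)
  +(−1)^1/∏(1,0,0,1,3,3)! = -1/36  (running 7/72)
⟨..|..⟩ = √(1152/35)·(7/72) = +0.557773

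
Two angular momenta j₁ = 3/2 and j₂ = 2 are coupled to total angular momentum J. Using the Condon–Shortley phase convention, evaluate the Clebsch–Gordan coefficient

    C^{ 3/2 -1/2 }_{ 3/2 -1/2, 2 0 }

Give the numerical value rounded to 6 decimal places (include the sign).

-0.447214

j₁+j₂−J=2  J+j₁−j₂=1  J−j₁+j₂=2  j₁+j₂+J+1=6
(j₁±m₁, j₂±m₂, J±M) = (1,2,2,2,1,2)
P² = 16/45
sum k=1..2:
  [1] −1/1 = -1
  [2] +1/4 = 1/4
S = -3/4
C² = P²·S² = 1/5 ; C = -0.447214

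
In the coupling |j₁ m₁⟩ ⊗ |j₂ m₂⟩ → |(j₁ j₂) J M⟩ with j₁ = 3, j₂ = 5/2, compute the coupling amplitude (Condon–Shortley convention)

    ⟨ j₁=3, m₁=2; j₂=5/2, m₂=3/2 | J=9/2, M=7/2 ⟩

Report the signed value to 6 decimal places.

√[10·1!5!4!/11! · 5!1!4!1!8!1!] = √(921600/11)
  +(−1)^0/∏(0,1,1,4,4,0)! = 1/576  (running 1/576)
  +(−1)^1/∏(1,0,0,3,5,1)! = -1/720  (running 1/2880)
⟨..|..⟩ = √(921600/11)·(1/2880) = +0.100504

+√(1/99) ≈ +0.100504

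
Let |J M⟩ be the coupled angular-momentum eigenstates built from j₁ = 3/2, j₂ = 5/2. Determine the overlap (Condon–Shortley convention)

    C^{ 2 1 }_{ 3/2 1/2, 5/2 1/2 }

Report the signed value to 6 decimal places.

-0.545545  (= −√(25/84))

j₁+j₂−J=2  J+j₁−j₂=1  J−j₁+j₂=3  j₁+j₂+J+1=7
(j₁±m₁, j₂±m₂, J±M) = (2,1,3,2,3,1)
P² = 12/7
sum k=0..1:
  [0] +1/12 = 1/12
  [1] −1/2 = -1/2
S = -5/12
C² = P²·S² = 25/84 ; C = -0.545545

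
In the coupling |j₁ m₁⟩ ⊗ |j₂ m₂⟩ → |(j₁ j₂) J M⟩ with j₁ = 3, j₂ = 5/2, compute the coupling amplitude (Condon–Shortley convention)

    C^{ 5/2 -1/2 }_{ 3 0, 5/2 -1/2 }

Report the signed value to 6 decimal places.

√[6·3!3!2!/9! · 3!3!2!3!2!3!] = √(216/35)
  +(−1)^0/∏(0,3,3,2,0,0)! = 1/72  (running 1/72)
  +(−1)^1/∏(1,2,2,1,1,1)! = -1/4  (running -17/72)
  +(−1)^2/∏(2,1,1,0,2,2)! = 1/8  (running -1/9)
⟨..|..⟩ = √(216/35)·(-1/9) = -0.276026

-0.276026  (= −√(8/105))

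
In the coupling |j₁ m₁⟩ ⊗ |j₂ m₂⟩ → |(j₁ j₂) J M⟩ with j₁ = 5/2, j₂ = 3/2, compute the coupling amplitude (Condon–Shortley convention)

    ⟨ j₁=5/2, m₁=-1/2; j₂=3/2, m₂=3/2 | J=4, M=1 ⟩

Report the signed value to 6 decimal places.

+0.422577  (= +√(5/28))

triangle: 0!*5!*3!/9! = 720/362880
(j±m)!: 2!*3!*3!*0!*5!*3! = 51840
prefactor² = (2J+1)*Δ*N² = 6480/7
  k=0: +1/(0!*0!*3!*3!*2!*0!) = 1/72
Σ = 1/72  ⇒  CG² = 6480/7*1/72² = 5/28
CG = +√(5/28) = +0.422577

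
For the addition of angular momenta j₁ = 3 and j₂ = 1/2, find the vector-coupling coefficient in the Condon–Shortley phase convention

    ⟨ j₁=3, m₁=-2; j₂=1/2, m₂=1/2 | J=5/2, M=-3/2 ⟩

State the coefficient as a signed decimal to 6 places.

j₁+j₂−J=1  J+j₁−j₂=5  J−j₁+j₂=0  j₁+j₂+J+1=7
(j₁±m₁, j₂±m₂, J±M) = (1,5,1,0,1,4)
P² = 2880/7
sum k=1..1:
  [1] −1/24 = -1/24
S = -1/24
C² = P²·S² = 5/7 ; C = -0.845154

−√(5/7) ≈ -0.845154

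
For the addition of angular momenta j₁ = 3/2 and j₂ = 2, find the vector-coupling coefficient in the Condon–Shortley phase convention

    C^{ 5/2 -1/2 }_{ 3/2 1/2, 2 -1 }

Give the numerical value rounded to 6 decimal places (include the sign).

+√(5/14) = +0.597614

√[6·1!2!3!/7! · 2!1!1!3!2!3!] = √(72/35)
  +(−1)^0/∏(0,1,1,1,1,2)! = 1/2  (running 1/2)
  +(−1)^1/∏(1,0,0,0,2,3)! = -1/12  (running 5/12)
⟨..|..⟩ = √(72/35)·(5/12) = +0.597614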